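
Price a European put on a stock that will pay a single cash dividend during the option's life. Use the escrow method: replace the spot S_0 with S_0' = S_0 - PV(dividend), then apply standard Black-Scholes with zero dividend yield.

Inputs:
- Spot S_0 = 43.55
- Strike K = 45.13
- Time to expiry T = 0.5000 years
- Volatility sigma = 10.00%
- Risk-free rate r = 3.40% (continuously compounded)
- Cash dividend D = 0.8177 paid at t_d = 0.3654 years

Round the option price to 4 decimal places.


Answer: Price = 2.2093

Derivation:
PV(D) = D * exp(-r * t_d) = 0.8177 * 0.98765325 = 0.80760407
S_0' = S_0 - PV(D) = 43.5500 - 0.80760407 = 42.74239593
d1 = (ln(S_0'/K) + (r + sigma^2/2)*T) / (sigma*sqrt(T)) = -0.49293697
d2 = d1 - sigma*sqrt(T) = -0.56364764
exp(-rT) = 0.98314368
N(-d1) = 0.68897144; N(-d2) = 0.71350302
P = K * exp(-rT) * N(-d2) - S_0' * N(-d1) = 45.1300 * 0.98314368 * 0.71350302 - 42.74239593 * 0.68897144 = 2.2093


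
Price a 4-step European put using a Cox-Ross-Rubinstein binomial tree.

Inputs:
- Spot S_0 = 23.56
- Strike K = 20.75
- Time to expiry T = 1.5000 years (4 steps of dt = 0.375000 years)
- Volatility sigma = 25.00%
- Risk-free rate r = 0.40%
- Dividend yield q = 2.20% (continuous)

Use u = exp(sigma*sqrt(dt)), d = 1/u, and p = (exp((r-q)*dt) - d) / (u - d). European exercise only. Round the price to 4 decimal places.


dt = T/N = 0.375000
u = exp(sigma*sqrt(dt)) = 1.165433; d = 1/u = 0.858050
p = (exp((r-q)*dt) - d) / (u - d) = 0.439916
Discount per step: exp(-r*dt) = 0.998501
Stock lattice S(k, i) with i counting down-moves:
  k=0: S(0,0) = 23.5600
  k=1: S(1,0) = 27.4576; S(1,1) = 20.2157
  k=2: S(2,0) = 32.0000; S(2,1) = 23.5600; S(2,2) = 17.3460
  k=3: S(3,0) = 37.2939; S(3,1) = 27.4576; S(3,2) = 20.2157; S(3,3) = 14.8838
  k=4: S(4,0) = 43.4636; S(4,1) = 32.0000; S(4,2) = 23.5600; S(4,3) = 17.3460; S(4,4) = 12.7710
Terminal payoffs V(N, i) = max(K - S_T, 0):
  V(4,0) = 0.000000; V(4,1) = 0.000000; V(4,2) = 0.000000; V(4,3) = 3.403962; V(4,4) = 7.978988
Backward induction: V(k, i) = exp(-r*dt) * [p * V(k+1, i) + (1-p) * V(k+1, i+1)].
  V(3,0) = exp(-r*dt) * [p*0.000000 + (1-p)*0.000000] = 0.000000
  V(3,1) = exp(-r*dt) * [p*0.000000 + (1-p)*0.000000] = 0.000000
  V(3,2) = exp(-r*dt) * [p*0.000000 + (1-p)*3.403962] = 1.903648
  V(3,3) = exp(-r*dt) * [p*3.403962 + (1-p)*7.978988] = 5.957419
  V(2,0) = exp(-r*dt) * [p*0.000000 + (1-p)*0.000000] = 0.000000
  V(2,1) = exp(-r*dt) * [p*0.000000 + (1-p)*1.903648] = 1.064605
  V(2,2) = exp(-r*dt) * [p*1.903648 + (1-p)*5.957419] = 4.167845
  V(1,0) = exp(-r*dt) * [p*0.000000 + (1-p)*1.064605] = 0.595375
  V(1,1) = exp(-r*dt) * [p*1.064605 + (1-p)*4.167845] = 2.798480
  V(0,0) = exp(-r*dt) * [p*0.595375 + (1-p)*2.798480] = 1.826558

Answer: Price = V(0,0) = 1.8266


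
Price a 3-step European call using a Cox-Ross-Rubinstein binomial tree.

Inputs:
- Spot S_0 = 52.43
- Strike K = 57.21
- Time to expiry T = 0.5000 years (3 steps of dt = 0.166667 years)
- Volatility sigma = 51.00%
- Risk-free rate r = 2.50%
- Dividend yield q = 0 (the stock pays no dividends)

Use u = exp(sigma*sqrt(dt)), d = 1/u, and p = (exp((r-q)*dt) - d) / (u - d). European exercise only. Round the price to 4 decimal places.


dt = T/N = 0.166667
u = exp(sigma*sqrt(dt)) = 1.231468; d = 1/u = 0.812039
p = (exp((r-q)*dt) - d) / (u - d) = 0.458090
Discount per step: exp(-r*dt) = 0.995842
Stock lattice S(k, i) with i counting down-moves:
  k=0: S(0,0) = 52.4300
  k=1: S(1,0) = 64.5658; S(1,1) = 42.5752
  k=2: S(2,0) = 79.5107; S(2,1) = 52.4300; S(2,2) = 34.5727
  k=3: S(3,0) = 97.9149; S(3,1) = 64.5658; S(3,2) = 42.5752; S(3,3) = 28.0744
Terminal payoffs V(N, i) = max(S_T - K, 0):
  V(3,0) = 40.704909; V(3,1) = 7.355846; V(3,2) = 0.000000; V(3,3) = 0.000000
Backward induction: V(k, i) = exp(-r*dt) * [p * V(k+1, i) + (1-p) * V(k+1, i+1)].
  V(2,0) = exp(-r*dt) * [p*40.704909 + (1-p)*7.355846] = 22.538627
  V(2,1) = exp(-r*dt) * [p*7.355846 + (1-p)*0.000000] = 3.355632
  V(2,2) = exp(-r*dt) * [p*0.000000 + (1-p)*0.000000] = 0.000000
  V(1,0) = exp(-r*dt) * [p*22.538627 + (1-p)*3.355632] = 12.092687
  V(1,1) = exp(-r*dt) * [p*3.355632 + (1-p)*0.000000] = 1.530791
  V(0,0) = exp(-r*dt) * [p*12.092687 + (1-p)*1.530791] = 6.342612

Answer: Price = V(0,0) = 6.3426


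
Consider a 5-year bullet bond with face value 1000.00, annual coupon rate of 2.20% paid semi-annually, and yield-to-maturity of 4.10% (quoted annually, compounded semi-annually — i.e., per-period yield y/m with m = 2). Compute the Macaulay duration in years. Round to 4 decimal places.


Coupon per period c = face * coupon_rate / m = 11.000000
Periods per year m = 2; per-period yield y/m = 0.020500
Number of cashflows N = 10
Cashflows (t years, CF_t, discount factor 1/(1+y/m)^(m*t), PV):
  t = 0.5000: CF_t = 11.000000, DF = 0.979912, PV = 10.779030
  t = 1.0000: CF_t = 11.000000, DF = 0.960227, PV = 10.562499
  t = 1.5000: CF_t = 11.000000, DF = 0.940938, PV = 10.350317
  t = 2.0000: CF_t = 11.000000, DF = 0.922036, PV = 10.142398
  t = 2.5000: CF_t = 11.000000, DF = 0.903514, PV = 9.938656
  t = 3.0000: CF_t = 11.000000, DF = 0.885364, PV = 9.739006
  t = 3.5000: CF_t = 11.000000, DF = 0.867579, PV = 9.543367
  t = 4.0000: CF_t = 11.000000, DF = 0.850151, PV = 9.351658
  t = 4.5000: CF_t = 11.000000, DF = 0.833073, PV = 9.163800
  t = 5.0000: CF_t = 1011.000000, DF = 0.816338, PV = 825.317521
Price P = sum_t PV_t = 914.888251
Macaulay numerator sum_t t * PV_t:
  t * PV_t at t = 0.5000: 5.389515
  t * PV_t at t = 1.0000: 10.562499
  t * PV_t at t = 1.5000: 15.525476
  t * PV_t at t = 2.0000: 20.284796
  t * PV_t at t = 2.5000: 24.846639
  t * PV_t at t = 3.0000: 29.217018
  t * PV_t at t = 3.5000: 33.401784
  t * PV_t at t = 4.0000: 37.406632
  t * PV_t at t = 4.5000: 41.237100
  t * PV_t at t = 5.0000: 4126.587605
Macaulay duration D = (sum_t t * PV_t) / P = 4344.459064 / 914.888251 = 4.748623

Answer: Macaulay duration = 4.7486 years


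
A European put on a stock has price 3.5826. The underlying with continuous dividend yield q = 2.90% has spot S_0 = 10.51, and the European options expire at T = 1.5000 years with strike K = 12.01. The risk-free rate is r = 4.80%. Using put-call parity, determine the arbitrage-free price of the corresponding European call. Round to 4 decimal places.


Put-call parity: C - P = S_0 * exp(-qT) - K * exp(-rT).
S_0 * exp(-qT) = 10.5100 * 0.95743255 = 10.06261614
K * exp(-rT) = 12.0100 * 0.93053090 = 11.17567606
C = P + S*exp(-qT) - K*exp(-rT)
C = 3.5826 + 10.06261614 - 11.17567606 = 2.4695

Answer: Call price = 2.4695


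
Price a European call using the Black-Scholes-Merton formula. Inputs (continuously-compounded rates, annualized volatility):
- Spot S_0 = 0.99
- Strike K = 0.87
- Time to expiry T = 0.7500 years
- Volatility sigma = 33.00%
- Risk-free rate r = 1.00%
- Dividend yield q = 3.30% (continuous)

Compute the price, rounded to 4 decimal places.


Answer: Price = 0.1629

Derivation:
d1 = (ln(S/K) + (r - q + 0.5*sigma^2) * T) / (sigma * sqrt(T)) = 0.53465865
d2 = d1 - sigma * sqrt(T) = 0.24887027
exp(-rT) = 0.99252805; exp(-qT) = 0.97555377
C = S_0 * exp(-qT) * N(d1) - K * exp(-rT) * N(d2)
N(d1) = 0.70355704; N(d2) = 0.59826943
C = 0.9900 * 0.97555377 * 0.70355704 - 0.8700 * 0.99252805 * 0.59826943 = 0.1629


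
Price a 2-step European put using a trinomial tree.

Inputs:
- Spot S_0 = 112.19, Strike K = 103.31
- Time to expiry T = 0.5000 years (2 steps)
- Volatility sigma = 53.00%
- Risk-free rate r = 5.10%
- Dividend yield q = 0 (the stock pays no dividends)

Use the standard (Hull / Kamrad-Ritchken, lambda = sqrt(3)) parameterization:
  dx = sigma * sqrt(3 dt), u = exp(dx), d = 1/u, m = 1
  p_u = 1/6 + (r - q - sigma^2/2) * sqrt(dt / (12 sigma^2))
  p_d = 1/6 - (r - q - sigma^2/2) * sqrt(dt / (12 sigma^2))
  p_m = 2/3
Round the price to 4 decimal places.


Answer: Price = V(0,0) = 10.1297

Derivation:
dt = T/N = 0.250000; dx = sigma*sqrt(3*dt) = 0.458993
u = exp(dx) = 1.582480; d = 1/u = 0.631919
p_u = 0.142306, p_m = 0.666667, p_d = 0.191027
Discount per step: exp(-r*dt) = 0.987331
Stock lattice S(k, j) with j the centered position index:
  k=0: S(0,+0) = 112.1900
  k=1: S(1,-1) = 70.8950; S(1,+0) = 112.1900; S(1,+1) = 177.5385
  k=2: S(2,-2) = 44.7999; S(2,-1) = 70.8950; S(2,+0) = 112.1900; S(2,+1) = 177.5385; S(2,+2) = 280.9511
Terminal payoffs V(N, j) = max(K - S_T, 0):
  V(2,-2) = 58.510054; V(2,-1) = 32.414965; V(2,+0) = 0.000000; V(2,+1) = 0.000000; V(2,+2) = 0.000000
Backward induction: V(k, j) = exp(-r*dt) * [p_u * V(k+1, j+1) + p_m * V(k+1, j) + p_d * V(k+1, j-1)]
  V(1,-1) = exp(-r*dt) * [p_u*0.000000 + p_m*32.414965 + p_d*58.510054] = 32.371599
  V(1,+0) = exp(-r*dt) * [p_u*0.000000 + p_m*0.000000 + p_d*32.414965] = 6.113686
  V(1,+1) = exp(-r*dt) * [p_u*0.000000 + p_m*0.000000 + p_d*0.000000] = 0.000000
  V(0,+0) = exp(-r*dt) * [p_u*0.000000 + p_m*6.113686 + p_d*32.371599] = 10.129661


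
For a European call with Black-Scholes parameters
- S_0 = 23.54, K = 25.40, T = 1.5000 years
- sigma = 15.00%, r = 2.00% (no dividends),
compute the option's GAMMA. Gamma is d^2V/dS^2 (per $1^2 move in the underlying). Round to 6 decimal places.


Answer: Gamma = 0.091094

Derivation:
d1 = -0.1587980913; d2 = -0.3425098220
phi(d1) = 0.3939438273; exp(-qT) = 1.0000000000; exp(-rT) = 0.9704455335
Gamma = exp(-qT) * phi(d1) / (S * sigma * sqrt(T)) = 1.0000000000 * 0.3939438273 / (23.5400 * 0.1500 * 1.2247448714) = 0.091094


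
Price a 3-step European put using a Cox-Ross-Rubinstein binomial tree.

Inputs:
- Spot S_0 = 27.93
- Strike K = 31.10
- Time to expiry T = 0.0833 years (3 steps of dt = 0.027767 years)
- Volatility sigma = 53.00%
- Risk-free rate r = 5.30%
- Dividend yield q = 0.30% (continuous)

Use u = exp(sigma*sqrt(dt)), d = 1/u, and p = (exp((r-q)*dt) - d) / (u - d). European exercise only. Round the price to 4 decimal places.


dt = T/N = 0.027767
u = exp(sigma*sqrt(dt)) = 1.092333; d = 1/u = 0.915472
p = (exp((r-q)*dt) - d) / (u - d) = 0.485791
Discount per step: exp(-r*dt) = 0.998529
Stock lattice S(k, i) with i counting down-moves:
  k=0: S(0,0) = 27.9300
  k=1: S(1,0) = 30.5089; S(1,1) = 25.5691
  k=2: S(2,0) = 33.3258; S(2,1) = 27.9300; S(2,2) = 23.4078
  k=3: S(3,0) = 36.4029; S(3,1) = 30.5089; S(3,2) = 25.5691; S(3,3) = 21.4292
Terminal payoffs V(N, i) = max(K - S_T, 0):
  V(3,0) = 0.000000; V(3,1) = 0.591143; V(3,2) = 5.530871; V(3,3) = 9.670802
Backward induction: V(k, i) = exp(-r*dt) * [p * V(k+1, i) + (1-p) * V(k+1, i+1)].
  V(2,0) = exp(-r*dt) * [p*0.000000 + (1-p)*0.591143] = 0.303524
  V(2,1) = exp(-r*dt) * [p*0.591143 + (1-p)*5.530871] = 3.126592
  V(2,2) = exp(-r*dt) * [p*5.530871 + (1-p)*9.670802] = 7.648398
  V(1,0) = exp(-r*dt) * [p*0.303524 + (1-p)*3.126592] = 1.752591
  V(1,1) = exp(-r*dt) * [p*3.126592 + (1-p)*7.648398] = 5.443730
  V(0,0) = exp(-r*dt) * [p*1.752591 + (1-p)*5.443730] = 3.645240

Answer: Price = V(0,0) = 3.6452


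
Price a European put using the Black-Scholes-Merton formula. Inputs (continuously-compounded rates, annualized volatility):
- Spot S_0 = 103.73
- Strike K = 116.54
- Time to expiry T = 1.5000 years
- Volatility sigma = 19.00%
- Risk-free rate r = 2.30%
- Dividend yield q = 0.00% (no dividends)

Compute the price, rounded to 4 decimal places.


d1 = (ln(S/K) + (r - q + 0.5*sigma^2) * T) / (sigma * sqrt(T)) = -0.23578785
d2 = d1 - sigma * sqrt(T) = -0.46848937
exp(-rT) = 0.96608834; exp(-qT) = 1.00000000
P = K * exp(-rT) * N(-d2) - S_0 * exp(-qT) * N(-d1)
N(-d1) = 0.59320135; N(-d2) = 0.68028267
P = 116.5400 * 0.96608834 * 0.68028267 - 103.7300 * 1.00000000 * 0.59320135 = 15.0588

Answer: Price = 15.0588


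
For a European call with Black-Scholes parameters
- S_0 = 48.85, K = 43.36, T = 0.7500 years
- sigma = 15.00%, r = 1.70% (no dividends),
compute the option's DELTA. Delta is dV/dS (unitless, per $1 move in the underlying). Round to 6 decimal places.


Answer: Delta = 0.860115

Derivation:
d1 = 1.0808345093; d2 = 0.9509306988
phi(d1) = 0.2224528408; exp(-qT) = 1.0000000000; exp(-rT) = 0.9873309369
N(d1) = 0.8601146326
Delta = exp(-qT) * N(d1) = 1.0000000000 * 0.8601146326 = 0.860115


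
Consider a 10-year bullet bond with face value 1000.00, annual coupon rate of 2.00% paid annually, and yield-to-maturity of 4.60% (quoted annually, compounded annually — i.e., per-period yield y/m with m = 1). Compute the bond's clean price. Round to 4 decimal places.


Coupon per period c = face * coupon_rate / m = 20.000000
Periods per year m = 1; per-period yield y/m = 0.046000
Number of cashflows N = 10
Cashflows (t years, CF_t, discount factor 1/(1+y/m)^(m*t), PV):
  t = 1.0000: CF_t = 20.000000, DF = 0.956023, PV = 19.120459
  t = 2.0000: CF_t = 20.000000, DF = 0.913980, PV = 18.279597
  t = 3.0000: CF_t = 20.000000, DF = 0.873786, PV = 17.475715
  t = 4.0000: CF_t = 20.000000, DF = 0.835359, PV = 16.707184
  t = 5.0000: CF_t = 20.000000, DF = 0.798623, PV = 15.972451
  t = 6.0000: CF_t = 20.000000, DF = 0.763501, PV = 15.270030
  t = 7.0000: CF_t = 20.000000, DF = 0.729925, PV = 14.598499
  t = 8.0000: CF_t = 20.000000, DF = 0.697825, PV = 13.956500
  t = 9.0000: CF_t = 20.000000, DF = 0.667137, PV = 13.342734
  t = 10.0000: CF_t = 1020.000000, DF = 0.637798, PV = 650.553962
Price P = sum_t PV_t = 795.277132

Answer: Price = 795.2771


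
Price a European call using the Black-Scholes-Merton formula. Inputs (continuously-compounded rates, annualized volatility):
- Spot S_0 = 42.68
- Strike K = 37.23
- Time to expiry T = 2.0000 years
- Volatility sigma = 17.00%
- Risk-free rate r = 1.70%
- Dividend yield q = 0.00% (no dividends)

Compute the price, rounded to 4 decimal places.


Answer: Price = 8.0134

Derivation:
d1 = (ln(S/K) + (r - q + 0.5*sigma^2) * T) / (sigma * sqrt(T)) = 0.82987524
d2 = d1 - sigma * sqrt(T) = 0.58945893
exp(-rT) = 0.96657150; exp(-qT) = 1.00000000
C = S_0 * exp(-qT) * N(d1) - K * exp(-rT) * N(d2)
N(d1) = 0.79669534; N(d2) = 0.72222327
C = 42.6800 * 1.00000000 * 0.79669534 - 37.2300 * 0.96657150 * 0.72222327 = 8.0134


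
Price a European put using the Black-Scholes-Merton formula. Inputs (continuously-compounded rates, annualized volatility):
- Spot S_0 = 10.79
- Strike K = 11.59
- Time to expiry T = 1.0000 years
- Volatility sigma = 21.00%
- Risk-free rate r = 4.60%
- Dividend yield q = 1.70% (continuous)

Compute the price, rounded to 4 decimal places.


Answer: Price = 1.1552

Derivation:
d1 = (ln(S/K) + (r - q + 0.5*sigma^2) * T) / (sigma * sqrt(T)) = -0.09748990
d2 = d1 - sigma * sqrt(T) = -0.30748990
exp(-rT) = 0.95504196; exp(-qT) = 0.98314368
P = K * exp(-rT) * N(-d2) - S_0 * exp(-qT) * N(-d1)
N(-d1) = 0.53883132; N(-d2) = 0.62076474
P = 11.5900 * 0.95504196 * 0.62076474 - 10.7900 * 0.98314368 * 0.53883132 = 1.1552


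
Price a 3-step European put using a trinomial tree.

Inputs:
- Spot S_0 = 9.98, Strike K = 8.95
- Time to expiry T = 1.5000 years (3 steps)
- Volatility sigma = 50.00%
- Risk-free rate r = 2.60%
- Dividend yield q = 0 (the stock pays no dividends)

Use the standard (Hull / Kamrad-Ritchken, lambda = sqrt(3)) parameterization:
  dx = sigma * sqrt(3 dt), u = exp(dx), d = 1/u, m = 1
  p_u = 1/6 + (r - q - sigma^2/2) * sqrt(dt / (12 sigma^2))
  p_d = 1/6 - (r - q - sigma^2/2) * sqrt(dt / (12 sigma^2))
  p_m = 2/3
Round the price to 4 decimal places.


Answer: Price = V(0,0) = 1.5546

Derivation:
dt = T/N = 0.500000; dx = sigma*sqrt(3*dt) = 0.612372
u = exp(dx) = 1.844803; d = 1/u = 0.542063
p_u = 0.126250, p_m = 0.666667, p_d = 0.207083
Discount per step: exp(-r*dt) = 0.987084
Stock lattice S(k, j) with j the centered position index:
  k=0: S(0,+0) = 9.9800
  k=1: S(1,-1) = 5.4098; S(1,+0) = 9.9800; S(1,+1) = 18.4111
  k=2: S(2,-2) = 2.9324; S(2,-1) = 5.4098; S(2,+0) = 9.9800; S(2,+1) = 18.4111; S(2,+2) = 33.9649
  k=3: S(3,-3) = 1.5896; S(3,-2) = 2.9324; S(3,-1) = 5.4098; S(3,+0) = 9.9800; S(3,+1) = 18.4111; S(3,+2) = 33.9649; S(3,+3) = 62.6586
Terminal payoffs V(N, j) = max(K - S_T, 0):
  V(3,-3) = 7.360426; V(3,-2) = 6.017550; V(3,-1) = 3.540208; V(3,+0) = 0.000000; V(3,+1) = 0.000000; V(3,+2) = 0.000000; V(3,+3) = 0.000000
Backward induction: V(k, j) = exp(-r*dt) * [p_u * V(k+1, j+1) + p_m * V(k+1, j) + p_d * V(k+1, j-1)]
  V(2,-2) = exp(-r*dt) * [p_u*3.540208 + p_m*6.017550 + p_d*7.360426] = 5.905599
  V(2,-1) = exp(-r*dt) * [p_u*0.000000 + p_m*3.540208 + p_d*6.017550] = 3.559694
  V(2,+0) = exp(-r*dt) * [p_u*0.000000 + p_m*0.000000 + p_d*3.540208] = 0.723649
  V(2,+1) = exp(-r*dt) * [p_u*0.000000 + p_m*0.000000 + p_d*0.000000] = 0.000000
  V(2,+2) = exp(-r*dt) * [p_u*0.000000 + p_m*0.000000 + p_d*0.000000] = 0.000000
  V(1,-1) = exp(-r*dt) * [p_u*0.723649 + p_m*3.559694 + p_d*5.905599] = 3.639814
  V(1,+0) = exp(-r*dt) * [p_u*0.000000 + p_m*0.723649 + p_d*3.559694] = 1.203834
  V(1,+1) = exp(-r*dt) * [p_u*0.000000 + p_m*0.000000 + p_d*0.723649] = 0.147920
  V(0,+0) = exp(-r*dt) * [p_u*0.147920 + p_m*1.203834 + p_d*3.639814] = 1.554633


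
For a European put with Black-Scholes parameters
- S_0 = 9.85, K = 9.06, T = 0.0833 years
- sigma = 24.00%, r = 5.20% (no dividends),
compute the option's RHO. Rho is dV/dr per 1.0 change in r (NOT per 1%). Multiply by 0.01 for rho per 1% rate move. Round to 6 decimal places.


d1 = 1.3041050348; d2 = 1.2348368603
phi(d1) = 0.1704550754; exp(-qT) = 1.0000000000; exp(-rT) = 0.9956777678
N(-d2) = 0.1084456130
Rho = -K*T*exp(-rT)*N(-d2) = -9.0600 * 0.0833 * 0.9956777678 * 0.1084456130 = -0.081490

Answer: Rho = -0.081490


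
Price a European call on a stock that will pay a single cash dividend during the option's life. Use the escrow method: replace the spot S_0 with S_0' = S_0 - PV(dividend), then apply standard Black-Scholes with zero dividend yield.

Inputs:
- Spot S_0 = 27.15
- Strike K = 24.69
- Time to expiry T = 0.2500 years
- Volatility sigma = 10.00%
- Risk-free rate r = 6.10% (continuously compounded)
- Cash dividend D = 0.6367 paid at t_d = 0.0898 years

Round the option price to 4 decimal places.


Answer: Price = 2.2219

Derivation:
PV(D) = D * exp(-r * t_d) = 0.6367 * 0.99453718 = 0.63322182
S_0' = S_0 - PV(D) = 27.1500 - 0.63322182 = 26.51677818
d1 = (ln(S_0'/K) + (r + sigma^2/2)*T) / (sigma*sqrt(T)) = 1.75758736
d2 = d1 - sigma*sqrt(T) = 1.70758736
exp(-rT) = 0.98486569
N(d1) = 0.96059113; N(d2) = 0.95614353
C = S_0' * N(d1) - K * exp(-rT) * N(d2) = 26.51677818 * 0.96059113 - 24.6900 * 0.98486569 * 0.95614353 = 2.2219


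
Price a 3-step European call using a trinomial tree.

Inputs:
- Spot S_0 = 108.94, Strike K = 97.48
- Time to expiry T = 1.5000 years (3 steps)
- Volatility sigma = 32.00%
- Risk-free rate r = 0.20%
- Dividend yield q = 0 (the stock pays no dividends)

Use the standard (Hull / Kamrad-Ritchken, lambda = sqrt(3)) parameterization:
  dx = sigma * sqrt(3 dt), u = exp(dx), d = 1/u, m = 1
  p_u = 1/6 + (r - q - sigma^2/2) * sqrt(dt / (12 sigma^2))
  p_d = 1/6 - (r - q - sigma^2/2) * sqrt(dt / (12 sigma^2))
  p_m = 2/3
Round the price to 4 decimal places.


dt = T/N = 0.500000; dx = sigma*sqrt(3*dt) = 0.391918
u = exp(dx) = 1.479817; d = 1/u = 0.675759
p_u = 0.135283, p_m = 0.666667, p_d = 0.198051
Discount per step: exp(-r*dt) = 0.999000
Stock lattice S(k, j) with j the centered position index:
  k=0: S(0,+0) = 108.9400
  k=1: S(1,-1) = 73.6172; S(1,+0) = 108.9400; S(1,+1) = 161.2113
  k=2: S(2,-2) = 49.7475; S(2,-1) = 73.6172; S(2,+0) = 108.9400; S(2,+1) = 161.2113; S(2,+2) = 238.5631
  k=3: S(3,-3) = 33.6173; S(3,-2) = 49.7475; S(3,-1) = 73.6172; S(3,+0) = 108.9400; S(3,+1) = 161.2113; S(3,+2) = 238.5631; S(3,+3) = 353.0298
Terminal payoffs V(N, j) = max(S_T - K, 0):
  V(3,-3) = 0.000000; V(3,-2) = 0.000000; V(3,-1) = 0.000000; V(3,+0) = 11.460000; V(3,+1) = 63.731252; V(3,+2) = 141.083134; V(3,+3) = 255.549756
Backward induction: V(k, j) = exp(-r*dt) * [p_u * V(k+1, j+1) + p_m * V(k+1, j) + p_d * V(k+1, j-1)]
  V(2,-2) = exp(-r*dt) * [p_u*0.000000 + p_m*0.000000 + p_d*0.000000] = 0.000000
  V(2,-1) = exp(-r*dt) * [p_u*11.460000 + p_m*0.000000 + p_d*0.000000] = 1.548789
  V(2,+0) = exp(-r*dt) * [p_u*63.731252 + p_m*11.460000 + p_d*0.000000] = 16.245475
  V(2,+1) = exp(-r*dt) * [p_u*141.083134 + p_m*63.731252 + p_d*11.460000] = 63.779442
  V(2,+2) = exp(-r*dt) * [p_u*255.549756 + p_m*141.083134 + p_d*63.731252] = 141.107697
  V(1,-1) = exp(-r*dt) * [p_u*16.245475 + p_m*1.548789 + p_d*0.000000] = 3.227027
  V(1,+0) = exp(-r*dt) * [p_u*63.779442 + p_m*16.245475 + p_d*1.548789] = 19.745547
  V(1,+1) = exp(-r*dt) * [p_u*141.107697 + p_m*63.779442 + p_d*16.245475] = 64.761676
  V(0,+0) = exp(-r*dt) * [p_u*64.761676 + p_m*19.745547 + p_d*3.227027] = 22.541387

Answer: Price = V(0,0) = 22.5414


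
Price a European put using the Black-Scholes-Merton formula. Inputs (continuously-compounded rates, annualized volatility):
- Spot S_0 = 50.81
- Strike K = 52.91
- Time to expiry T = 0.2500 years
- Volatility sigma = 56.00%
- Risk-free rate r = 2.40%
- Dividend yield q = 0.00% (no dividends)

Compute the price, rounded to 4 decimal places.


Answer: Price = 6.6916

Derivation:
d1 = (ln(S/K) + (r - q + 0.5*sigma^2) * T) / (sigma * sqrt(T)) = 0.01678867
d2 = d1 - sigma * sqrt(T) = -0.26321133
exp(-rT) = 0.99401796; exp(-qT) = 1.00000000
P = K * exp(-rT) * N(-d2) - S_0 * exp(-qT) * N(-d1)
N(-d1) = 0.49330260; N(-d2) = 0.60380615
P = 52.9100 * 0.99401796 * 0.60380615 - 50.8100 * 1.00000000 * 0.49330260 = 6.6916


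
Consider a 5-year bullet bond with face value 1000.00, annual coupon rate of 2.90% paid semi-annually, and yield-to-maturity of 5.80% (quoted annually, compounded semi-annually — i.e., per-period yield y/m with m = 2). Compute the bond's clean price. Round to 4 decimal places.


Coupon per period c = face * coupon_rate / m = 14.500000
Periods per year m = 2; per-period yield y/m = 0.029000
Number of cashflows N = 10
Cashflows (t years, CF_t, discount factor 1/(1+y/m)^(m*t), PV):
  t = 0.5000: CF_t = 14.500000, DF = 0.971817, PV = 14.091351
  t = 1.0000: CF_t = 14.500000, DF = 0.944429, PV = 13.694218
  t = 1.5000: CF_t = 14.500000, DF = 0.917812, PV = 13.308278
  t = 2.0000: CF_t = 14.500000, DF = 0.891946, PV = 12.933215
  t = 2.5000: CF_t = 14.500000, DF = 0.866808, PV = 12.568722
  t = 3.0000: CF_t = 14.500000, DF = 0.842379, PV = 12.214502
  t = 3.5000: CF_t = 14.500000, DF = 0.818639, PV = 11.870264
  t = 4.0000: CF_t = 14.500000, DF = 0.795567, PV = 11.535728
  t = 4.5000: CF_t = 14.500000, DF = 0.773146, PV = 11.210620
  t = 5.0000: CF_t = 1014.500000, DF = 0.751357, PV = 762.251528
Price P = sum_t PV_t = 875.678427

Answer: Price = 875.6784


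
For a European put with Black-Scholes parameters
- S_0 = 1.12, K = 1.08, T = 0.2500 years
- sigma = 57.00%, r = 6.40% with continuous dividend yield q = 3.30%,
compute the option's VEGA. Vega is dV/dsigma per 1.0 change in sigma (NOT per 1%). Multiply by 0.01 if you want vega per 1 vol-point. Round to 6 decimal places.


d1 = 0.2972987515; d2 = 0.0122987515
phi(d1) = 0.3816956151; exp(-qT) = 0.9917839379; exp(-rT) = 0.9841273201
Vega = S * exp(-qT) * phi(d1) * sqrt(T) = 1.1200 * 0.9917839379 * 0.3816956151 * 0.5000000000 = 0.211993

Answer: Vega = 0.211993


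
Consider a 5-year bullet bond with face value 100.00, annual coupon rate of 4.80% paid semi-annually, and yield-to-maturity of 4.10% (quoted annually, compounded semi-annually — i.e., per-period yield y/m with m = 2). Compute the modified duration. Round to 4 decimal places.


Answer: Modified duration = 4.4228

Derivation:
Coupon per period c = face * coupon_rate / m = 2.400000
Periods per year m = 2; per-period yield y/m = 0.020500
Number of cashflows N = 10
Cashflows (t years, CF_t, discount factor 1/(1+y/m)^(m*t), PV):
  t = 0.5000: CF_t = 2.400000, DF = 0.979912, PV = 2.351788
  t = 1.0000: CF_t = 2.400000, DF = 0.960227, PV = 2.304545
  t = 1.5000: CF_t = 2.400000, DF = 0.940938, PV = 2.258251
  t = 2.0000: CF_t = 2.400000, DF = 0.922036, PV = 2.212887
  t = 2.5000: CF_t = 2.400000, DF = 0.903514, PV = 2.168434
  t = 3.0000: CF_t = 2.400000, DF = 0.885364, PV = 2.124874
  t = 3.5000: CF_t = 2.400000, DF = 0.867579, PV = 2.082189
  t = 4.0000: CF_t = 2.400000, DF = 0.850151, PV = 2.040362
  t = 4.5000: CF_t = 2.400000, DF = 0.833073, PV = 1.999375
  t = 5.0000: CF_t = 102.400000, DF = 0.816338, PV = 83.592991
Price P = sum_t PV_t = 103.135696
First compute Macaulay numerator sum_t t * PV_t:
  t * PV_t at t = 0.5000: 1.175894
  t * PV_t at t = 1.0000: 2.304545
  t * PV_t at t = 1.5000: 3.387377
  t * PV_t at t = 2.0000: 4.425774
  t * PV_t at t = 2.5000: 5.421085
  t * PV_t at t = 3.0000: 6.374622
  t * PV_t at t = 3.5000: 7.287662
  t * PV_t at t = 4.0000: 8.161447
  t * PV_t at t = 4.5000: 8.997185
  t * PV_t at t = 5.0000: 417.964956
Macaulay duration D = 465.500547 / 103.135696 = 4.513477
Modified duration = D / (1 + y/m) = 4.513477 / (1 + 0.020500) = 4.422809


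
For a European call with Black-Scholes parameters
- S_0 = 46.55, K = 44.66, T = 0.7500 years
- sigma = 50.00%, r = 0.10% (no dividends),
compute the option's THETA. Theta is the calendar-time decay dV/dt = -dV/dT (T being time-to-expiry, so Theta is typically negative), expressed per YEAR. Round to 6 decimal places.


Answer: Theta = -5.123306

Derivation:
d1 = 0.3139602065; d2 = -0.1190524954
phi(d1) = 0.3797568730; exp(-qT) = 1.0000000000; exp(-rT) = 0.9992502812
Theta = -S*exp(-qT)*phi(d1)*sigma/(2*sqrt(T)) - r*K*exp(-rT)*N(d2) + q*S*exp(-qT)*N(d1)
N(d1) = 0.6232243689; N(d2) = 0.4526168831; sqrt(T) = 0.8660254038
Term 1 = -46.5500 * 1.0000000000 * 0.3797568730 * 0.5000 / (2 * 0.8660254038) = -5.1031073571
Term 2 = -0.0010 * 44.6600 * 0.9992502812 * 0.4526168831 = -0.0201987153
Term 3 = 0 (no dividend yield, q = 0)
Theta = -5.1031073571 + (-0.0201987153) + (0.0000000000) = -5.123306


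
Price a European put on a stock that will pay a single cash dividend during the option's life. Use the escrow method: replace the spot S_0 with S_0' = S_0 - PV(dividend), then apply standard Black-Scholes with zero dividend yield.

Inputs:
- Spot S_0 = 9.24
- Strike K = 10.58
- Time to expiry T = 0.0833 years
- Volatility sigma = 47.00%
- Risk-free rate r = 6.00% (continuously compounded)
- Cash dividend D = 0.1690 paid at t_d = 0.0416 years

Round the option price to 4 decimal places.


PV(D) = D * exp(-r * t_d) = 0.1690 * 0.99750711 = 0.16857870
S_0' = S_0 - PV(D) = 9.2400 - 0.16857870 = 9.07142130
d1 = (ln(S_0'/K) + (r + sigma^2/2)*T) / (sigma*sqrt(T)) = -1.02939776
d2 = d1 - sigma*sqrt(T) = -1.16504794
exp(-rT) = 0.99501447
N(-d1) = 0.84835360; N(-d2) = 0.87800020
P = K * exp(-rT) * N(-d2) - S_0' * N(-d1) = 10.5800 * 0.99501447 * 0.87800020 - 9.07142130 * 0.84835360 = 1.5472

Answer: Price = 1.5472


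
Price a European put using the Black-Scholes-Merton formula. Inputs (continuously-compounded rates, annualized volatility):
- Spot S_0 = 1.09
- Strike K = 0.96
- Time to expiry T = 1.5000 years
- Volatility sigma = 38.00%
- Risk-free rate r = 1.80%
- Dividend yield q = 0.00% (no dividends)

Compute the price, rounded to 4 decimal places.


Answer: Price = 0.1184

Derivation:
d1 = (ln(S/K) + (r - q + 0.5*sigma^2) * T) / (sigma * sqrt(T)) = 0.56359684
d2 = d1 - sigma * sqrt(T) = 0.09819379
exp(-rT) = 0.97336124; exp(-qT) = 1.00000000
P = K * exp(-rT) * N(-d2) - S_0 * exp(-qT) * N(-d1)
N(-d1) = 0.28651427; N(-d2) = 0.46088921
P = 0.9600 * 0.97336124 * 0.46088921 - 1.0900 * 1.00000000 * 0.28651427 = 0.1184


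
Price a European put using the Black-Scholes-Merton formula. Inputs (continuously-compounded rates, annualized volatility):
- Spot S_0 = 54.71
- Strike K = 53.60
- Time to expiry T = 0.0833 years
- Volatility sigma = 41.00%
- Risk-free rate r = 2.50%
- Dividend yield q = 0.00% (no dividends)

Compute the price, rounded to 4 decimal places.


d1 = (ln(S/K) + (r - q + 0.5*sigma^2) * T) / (sigma * sqrt(T)) = 0.24998329
d2 = d1 - sigma * sqrt(T) = 0.13165015
exp(-rT) = 0.99791967; exp(-qT) = 1.00000000
P = K * exp(-rT) * N(-d2) - S_0 * exp(-qT) * N(-d1)
N(-d1) = 0.40130014; N(-d2) = 0.44763051
P = 53.6000 * 0.99791967 * 0.44763051 - 54.7100 * 1.00000000 * 0.40130014 = 1.9880

Answer: Price = 1.9880


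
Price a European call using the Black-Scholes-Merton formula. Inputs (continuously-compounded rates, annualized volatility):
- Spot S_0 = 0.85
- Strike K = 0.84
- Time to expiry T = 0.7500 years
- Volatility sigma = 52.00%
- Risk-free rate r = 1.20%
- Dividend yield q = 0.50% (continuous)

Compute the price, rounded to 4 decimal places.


d1 = (ln(S/K) + (r - q + 0.5*sigma^2) * T) / (sigma * sqrt(T)) = 0.26310398
d2 = d1 - sigma * sqrt(T) = -0.18722923
exp(-rT) = 0.99104038; exp(-qT) = 0.99625702
C = S_0 * exp(-qT) * N(d1) - K * exp(-rT) * N(d2)
N(d1) = 0.60376478; N(d2) = 0.42574045
C = 0.8500 * 0.99625702 * 0.60376478 - 0.8400 * 0.99104038 * 0.42574045 = 0.1569

Answer: Price = 0.1569


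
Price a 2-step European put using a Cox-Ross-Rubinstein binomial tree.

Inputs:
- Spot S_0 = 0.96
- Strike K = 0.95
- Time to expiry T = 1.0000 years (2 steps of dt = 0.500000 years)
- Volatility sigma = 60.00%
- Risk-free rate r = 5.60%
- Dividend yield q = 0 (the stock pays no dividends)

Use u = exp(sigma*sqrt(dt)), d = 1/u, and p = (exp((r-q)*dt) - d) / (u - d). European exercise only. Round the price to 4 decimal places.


Answer: Price = V(0,0) = 0.1668

Derivation:
dt = T/N = 0.500000
u = exp(sigma*sqrt(dt)) = 1.528465; d = 1/u = 0.654251
p = (exp((r-q)*dt) - d) / (u - d) = 0.427978
Discount per step: exp(-r*dt) = 0.972388
Stock lattice S(k, i) with i counting down-moves:
  k=0: S(0,0) = 0.9600
  k=1: S(1,0) = 1.4673; S(1,1) = 0.6281
  k=2: S(2,0) = 2.2428; S(2,1) = 0.9600; S(2,2) = 0.4109
Terminal payoffs V(N, i) = max(K - S_T, 0):
  V(2,0) = 0.000000; V(2,1) = 0.000000; V(2,2) = 0.539077
Backward induction: V(k, i) = exp(-r*dt) * [p * V(k+1, i) + (1-p) * V(k+1, i+1)].
  V(1,0) = exp(-r*dt) * [p*0.000000 + (1-p)*0.000000] = 0.000000
  V(1,1) = exp(-r*dt) * [p*0.000000 + (1-p)*0.539077] = 0.299850
  V(0,0) = exp(-r*dt) * [p*0.000000 + (1-p)*0.299850] = 0.166784


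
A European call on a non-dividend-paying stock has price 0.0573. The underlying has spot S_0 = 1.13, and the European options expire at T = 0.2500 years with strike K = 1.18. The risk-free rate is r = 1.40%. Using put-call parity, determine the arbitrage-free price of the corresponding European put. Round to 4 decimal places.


Answer: Put price = 0.1032

Derivation:
Put-call parity: C - P = S_0 * exp(-qT) - K * exp(-rT).
S_0 * exp(-qT) = 1.1300 * 1.00000000 = 1.13000000
K * exp(-rT) = 1.1800 * 0.99650612 = 1.17587722
P = C - S*exp(-qT) + K*exp(-rT)
P = 0.0573 - 1.13000000 + 1.17587722 = 0.1032


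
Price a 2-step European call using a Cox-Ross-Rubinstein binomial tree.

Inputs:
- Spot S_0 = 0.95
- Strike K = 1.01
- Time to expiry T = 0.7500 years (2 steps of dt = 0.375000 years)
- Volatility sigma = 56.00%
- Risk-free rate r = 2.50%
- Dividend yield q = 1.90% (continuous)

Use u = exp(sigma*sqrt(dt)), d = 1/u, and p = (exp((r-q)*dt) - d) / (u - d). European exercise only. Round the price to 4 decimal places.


Answer: Price = V(0,0) = 0.1505

Derivation:
dt = T/N = 0.375000
u = exp(sigma*sqrt(dt)) = 1.409068; d = 1/u = 0.709689
p = (exp((r-q)*dt) - d) / (u - d) = 0.418319
Discount per step: exp(-r*dt) = 0.990669
Stock lattice S(k, i) with i counting down-moves:
  k=0: S(0,0) = 0.9500
  k=1: S(1,0) = 1.3386; S(1,1) = 0.6742
  k=2: S(2,0) = 1.8862; S(2,1) = 0.9500; S(2,2) = 0.4785
Terminal payoffs V(N, i) = max(S_T - K, 0):
  V(2,0) = 0.876199; V(2,1) = 0.000000; V(2,2) = 0.000000
Backward induction: V(k, i) = exp(-r*dt) * [p * V(k+1, i) + (1-p) * V(k+1, i+1)].
  V(1,0) = exp(-r*dt) * [p*0.876199 + (1-p)*0.000000] = 0.363111
  V(1,1) = exp(-r*dt) * [p*0.000000 + (1-p)*0.000000] = 0.000000
  V(0,0) = exp(-r*dt) * [p*0.363111 + (1-p)*0.000000] = 0.150479


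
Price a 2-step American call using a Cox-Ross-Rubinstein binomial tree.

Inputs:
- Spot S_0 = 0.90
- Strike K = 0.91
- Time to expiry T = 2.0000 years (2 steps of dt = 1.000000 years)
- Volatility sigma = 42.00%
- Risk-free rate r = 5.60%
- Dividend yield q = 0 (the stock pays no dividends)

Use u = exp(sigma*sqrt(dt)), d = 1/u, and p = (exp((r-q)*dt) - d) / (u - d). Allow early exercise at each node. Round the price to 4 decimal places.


Answer: Price = V(0,0) = 0.2253

Derivation:
dt = T/N = 1.000000
u = exp(sigma*sqrt(dt)) = 1.521962; d = 1/u = 0.657047
p = (exp((r-q)*dt) - d) / (u - d) = 0.463110
Discount per step: exp(-r*dt) = 0.945539
Stock lattice S(k, i) with i counting down-moves:
  k=0: S(0,0) = 0.9000
  k=1: S(1,0) = 1.3698; S(1,1) = 0.5913
  k=2: S(2,0) = 2.0847; S(2,1) = 0.9000; S(2,2) = 0.3885
Terminal payoffs V(N, i) = max(S_T - K, 0):
  V(2,0) = 1.174730; V(2,1) = 0.000000; V(2,2) = 0.000000
Backward induction: V(k, i) = exp(-r*dt) * [p * V(k+1, i) + (1-p) * V(k+1, i+1)]; then take max(V_cont, immediate exercise) for American.
  V(1,0) = exp(-r*dt) * [p*1.174730 + (1-p)*0.000000] = 0.514401; exercise = 0.459765; V(1,0) = max -> 0.514401
  V(1,1) = exp(-r*dt) * [p*0.000000 + (1-p)*0.000000] = 0.000000; exercise = 0.000000; V(1,1) = max -> 0.000000
  V(0,0) = exp(-r*dt) * [p*0.514401 + (1-p)*0.000000] = 0.225251; exercise = 0.000000; V(0,0) = max -> 0.225251


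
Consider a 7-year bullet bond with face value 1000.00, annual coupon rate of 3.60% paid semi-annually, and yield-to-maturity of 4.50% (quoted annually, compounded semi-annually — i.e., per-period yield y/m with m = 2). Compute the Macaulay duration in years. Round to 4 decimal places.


Answer: Macaulay duration = 6.2239 years

Derivation:
Coupon per period c = face * coupon_rate / m = 18.000000
Periods per year m = 2; per-period yield y/m = 0.022500
Number of cashflows N = 14
Cashflows (t years, CF_t, discount factor 1/(1+y/m)^(m*t), PV):
  t = 0.5000: CF_t = 18.000000, DF = 0.977995, PV = 17.603912
  t = 1.0000: CF_t = 18.000000, DF = 0.956474, PV = 17.216540
  t = 1.5000: CF_t = 18.000000, DF = 0.935427, PV = 16.837692
  t = 2.0000: CF_t = 18.000000, DF = 0.914843, PV = 16.467180
  t = 2.5000: CF_t = 18.000000, DF = 0.894712, PV = 16.104822
  t = 3.0000: CF_t = 18.000000, DF = 0.875024, PV = 15.750437
  t = 3.5000: CF_t = 18.000000, DF = 0.855769, PV = 15.403850
  t = 4.0000: CF_t = 18.000000, DF = 0.836938, PV = 15.064890
  t = 4.5000: CF_t = 18.000000, DF = 0.818522, PV = 14.733389
  t = 5.0000: CF_t = 18.000000, DF = 0.800510, PV = 14.409182
  t = 5.5000: CF_t = 18.000000, DF = 0.782895, PV = 14.092110
  t = 6.0000: CF_t = 18.000000, DF = 0.765667, PV = 13.782015
  t = 6.5000: CF_t = 18.000000, DF = 0.748819, PV = 13.478743
  t = 7.0000: CF_t = 1018.000000, DF = 0.732341, PV = 745.523512
Price P = sum_t PV_t = 946.468273
Macaulay numerator sum_t t * PV_t:
  t * PV_t at t = 0.5000: 8.801956
  t * PV_t at t = 1.0000: 17.216540
  t * PV_t at t = 1.5000: 25.256538
  t * PV_t at t = 2.0000: 32.934360
  t * PV_t at t = 2.5000: 40.262054
  t * PV_t at t = 3.0000: 47.251311
  t * PV_t at t = 3.5000: 53.913476
  t * PV_t at t = 4.0000: 60.259561
  t * PV_t at t = 4.5000: 66.300250
  t * PV_t at t = 5.0000: 72.045912
  t * PV_t at t = 5.5000: 77.506604
  t * PV_t at t = 6.0000: 82.692087
  t * PV_t at t = 6.5000: 87.611829
  t * PV_t at t = 7.0000: 5218.664583
Macaulay duration D = (sum_t t * PV_t) / P = 5890.717061 / 946.468273 = 6.223893


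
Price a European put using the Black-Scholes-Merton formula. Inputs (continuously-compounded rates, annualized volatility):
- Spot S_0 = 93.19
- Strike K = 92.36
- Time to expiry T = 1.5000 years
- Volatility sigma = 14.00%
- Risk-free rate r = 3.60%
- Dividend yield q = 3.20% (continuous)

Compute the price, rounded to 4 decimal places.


Answer: Price = 5.3874

Derivation:
d1 = (ln(S/K) + (r - q + 0.5*sigma^2) * T) / (sigma * sqrt(T)) = 0.17290152
d2 = d1 - sigma * sqrt(T) = 0.00143724
exp(-rT) = 0.94743211; exp(-qT) = 0.95313379
P = K * exp(-rT) * N(-d2) - S_0 * exp(-qT) * N(-d1)
N(-d1) = 0.43136442; N(-d2) = 0.49942662
P = 92.3600 * 0.94743211 * 0.49942662 - 93.1900 * 0.95313379 * 0.43136442 = 5.3874


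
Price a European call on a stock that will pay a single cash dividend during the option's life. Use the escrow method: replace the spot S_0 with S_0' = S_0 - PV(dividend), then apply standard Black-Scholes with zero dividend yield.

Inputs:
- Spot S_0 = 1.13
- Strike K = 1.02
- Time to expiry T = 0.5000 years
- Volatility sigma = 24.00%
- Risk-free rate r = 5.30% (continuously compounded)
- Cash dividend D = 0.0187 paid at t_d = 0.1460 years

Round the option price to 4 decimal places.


Answer: Price = 0.1452

Derivation:
PV(D) = D * exp(-r * t_d) = 0.0187 * 0.99229186 = 0.01855586
S_0' = S_0 - PV(D) = 1.1300 - 0.01855586 = 1.11144414
d1 = (ln(S_0'/K) + (r + sigma^2/2)*T) / (sigma*sqrt(T)) = 0.74692615
d2 = d1 - sigma*sqrt(T) = 0.57722053
exp(-rT) = 0.97384804
N(d1) = 0.77244593; N(d2) = 0.71810475
C = S_0' * N(d1) - K * exp(-rT) * N(d2) = 1.11144414 * 0.77244593 - 1.0200 * 0.97384804 * 0.71810475 = 0.1452


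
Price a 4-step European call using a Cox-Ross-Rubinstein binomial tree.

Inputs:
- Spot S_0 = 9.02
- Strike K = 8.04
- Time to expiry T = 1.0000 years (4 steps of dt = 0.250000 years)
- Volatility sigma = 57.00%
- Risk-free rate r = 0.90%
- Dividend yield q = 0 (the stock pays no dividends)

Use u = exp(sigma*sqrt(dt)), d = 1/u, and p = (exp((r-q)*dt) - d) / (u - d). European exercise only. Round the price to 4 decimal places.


dt = T/N = 0.250000
u = exp(sigma*sqrt(dt)) = 1.329762; d = 1/u = 0.752014
p = (exp((r-q)*dt) - d) / (u - d) = 0.433127
Discount per step: exp(-r*dt) = 0.997753
Stock lattice S(k, i) with i counting down-moves:
  k=0: S(0,0) = 9.0200
  k=1: S(1,0) = 11.9945; S(1,1) = 6.7832
  k=2: S(2,0) = 15.9498; S(2,1) = 9.0200; S(2,2) = 5.1010
  k=3: S(3,0) = 21.2094; S(3,1) = 11.9945; S(3,2) = 6.7832; S(3,3) = 3.8361
  k=4: S(4,0) = 28.2035; S(4,1) = 15.9498; S(4,2) = 9.0200; S(4,3) = 5.1010; S(4,4) = 2.8848
Terminal payoffs V(N, i) = max(S_T - K, 0):
  V(4,0) = 20.163451; V(4,1) = 7.909769; V(4,2) = 0.980000; V(4,3) = 0.000000; V(4,4) = 0.000000
Backward induction: V(k, i) = exp(-r*dt) * [p * V(k+1, i) + (1-p) * V(k+1, i+1)].
  V(3,0) = exp(-r*dt) * [p*20.163451 + (1-p)*7.909769] = 13.187467
  V(3,1) = exp(-r*dt) * [p*7.909769 + (1-p)*0.980000] = 3.972523
  V(3,2) = exp(-r*dt) * [p*0.980000 + (1-p)*0.000000] = 0.423511
  V(3,3) = exp(-r*dt) * [p*0.000000 + (1-p)*0.000000] = 0.000000
  V(2,0) = exp(-r*dt) * [p*13.187467 + (1-p)*3.972523] = 7.945868
  V(2,1) = exp(-r*dt) * [p*3.972523 + (1-p)*0.423511] = 1.956278
  V(2,2) = exp(-r*dt) * [p*0.423511 + (1-p)*0.000000] = 0.183022
  V(1,0) = exp(-r*dt) * [p*7.945868 + (1-p)*1.956278] = 4.540305
  V(1,1) = exp(-r*dt) * [p*1.956278 + (1-p)*0.183022] = 0.948930
  V(0,0) = exp(-r*dt) * [p*4.540305 + (1-p)*0.948930] = 2.498823

Answer: Price = V(0,0) = 2.4988


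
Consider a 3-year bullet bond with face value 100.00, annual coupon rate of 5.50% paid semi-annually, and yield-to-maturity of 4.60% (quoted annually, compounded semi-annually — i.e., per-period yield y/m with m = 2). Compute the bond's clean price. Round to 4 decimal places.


Coupon per period c = face * coupon_rate / m = 2.750000
Periods per year m = 2; per-period yield y/m = 0.023000
Number of cashflows N = 6
Cashflows (t years, CF_t, discount factor 1/(1+y/m)^(m*t), PV):
  t = 0.5000: CF_t = 2.750000, DF = 0.977517, PV = 2.688172
  t = 1.0000: CF_t = 2.750000, DF = 0.955540, PV = 2.627734
  t = 1.5000: CF_t = 2.750000, DF = 0.934056, PV = 2.568655
  t = 2.0000: CF_t = 2.750000, DF = 0.913056, PV = 2.510904
  t = 2.5000: CF_t = 2.750000, DF = 0.892528, PV = 2.454452
  t = 3.0000: CF_t = 102.750000, DF = 0.872461, PV = 89.645404
Price P = sum_t PV_t = 102.495321

Answer: Price = 102.4953


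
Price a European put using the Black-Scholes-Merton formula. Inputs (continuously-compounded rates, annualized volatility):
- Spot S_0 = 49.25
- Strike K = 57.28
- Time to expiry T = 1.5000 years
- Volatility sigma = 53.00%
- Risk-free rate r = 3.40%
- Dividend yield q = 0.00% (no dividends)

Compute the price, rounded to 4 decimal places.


Answer: Price = 15.9345

Derivation:
d1 = (ln(S/K) + (r - q + 0.5*sigma^2) * T) / (sigma * sqrt(T)) = 0.17043649
d2 = d1 - sigma * sqrt(T) = -0.47867829
exp(-rT) = 0.95027867; exp(-qT) = 1.00000000
P = K * exp(-rT) * N(-d2) - S_0 * exp(-qT) * N(-d1)
N(-d1) = 0.43233344; N(-d2) = 0.68391624
P = 57.2800 * 0.95027867 * 0.68391624 - 49.2500 * 1.00000000 * 0.43233344 = 15.9345


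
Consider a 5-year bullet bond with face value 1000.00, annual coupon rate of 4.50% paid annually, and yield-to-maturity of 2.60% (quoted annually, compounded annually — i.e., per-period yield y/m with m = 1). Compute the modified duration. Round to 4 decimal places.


Answer: Modified duration = 4.4902

Derivation:
Coupon per period c = face * coupon_rate / m = 45.000000
Periods per year m = 1; per-period yield y/m = 0.026000
Number of cashflows N = 5
Cashflows (t years, CF_t, discount factor 1/(1+y/m)^(m*t), PV):
  t = 1.0000: CF_t = 45.000000, DF = 0.974659, PV = 43.859649
  t = 2.0000: CF_t = 45.000000, DF = 0.949960, PV = 42.748196
  t = 3.0000: CF_t = 45.000000, DF = 0.925887, PV = 41.664908
  t = 4.0000: CF_t = 45.000000, DF = 0.902424, PV = 40.609073
  t = 5.0000: CF_t = 1045.000000, DF = 0.879555, PV = 919.135386
Price P = sum_t PV_t = 1088.017212
First compute Macaulay numerator sum_t t * PV_t:
  t * PV_t at t = 1.0000: 43.859649
  t * PV_t at t = 2.0000: 85.496392
  t * PV_t at t = 3.0000: 124.994725
  t * PV_t at t = 4.0000: 162.436290
  t * PV_t at t = 5.0000: 4595.676931
Macaulay duration D = 5012.463988 / 1088.017212 = 4.606971
Modified duration = D / (1 + y/m) = 4.606971 / (1 + 0.026000) = 4.490225
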